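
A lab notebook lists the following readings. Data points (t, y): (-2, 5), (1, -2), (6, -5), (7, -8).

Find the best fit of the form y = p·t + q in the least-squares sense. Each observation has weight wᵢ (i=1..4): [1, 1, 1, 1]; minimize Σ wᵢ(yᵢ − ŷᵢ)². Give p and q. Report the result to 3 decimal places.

Forming AᵀWA = [[90, 12]; [12, 4]] and AᵀWy = [-98, -10]ᵀ gives AᵀWA·[p, q]ᵀ = AᵀWy.
Determinant 90·4 − 12² = 216.
p = ((-98)·4 − 12·(-10))/216 = -34/27; q = (90·(-10) − 12·(-98))/216 = 23/18.

p = -1.259, q = 1.278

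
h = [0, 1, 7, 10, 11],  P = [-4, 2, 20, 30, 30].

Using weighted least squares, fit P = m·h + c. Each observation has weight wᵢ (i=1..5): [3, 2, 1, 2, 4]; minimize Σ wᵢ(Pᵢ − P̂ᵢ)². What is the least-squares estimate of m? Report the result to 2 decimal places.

m = 3.08

Setting ∂/∂m … = 0 gives: 735·m + 73·c = 2064;  73·m + 12·c = 192.
(Σwᵢ·h·h = 735, Σwᵢ·h = 73, Σwᵢ·1 = 12, Σwᵢ·h·P = 2064, Σwᵢ·P = 192.)
Δ = 735·12 − 73² = 3491.
m = (2064·12 − 73·192)/3491 = 10752/3491; c = (735·192 − 73·2064)/3491 = -9552/3491.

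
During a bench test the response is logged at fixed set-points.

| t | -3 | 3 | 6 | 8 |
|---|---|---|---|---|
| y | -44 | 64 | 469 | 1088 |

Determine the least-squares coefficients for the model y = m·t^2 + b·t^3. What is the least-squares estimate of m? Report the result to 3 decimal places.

m = 1.101

Setting ∂/∂m … = 0 gives: 5554·m + 40544·b = 86696;  40544·m + 310258·b = 661276.
Eliminating b: 310258·(row 1) − 40544·(row 2) gives 79356996·m = 310258·86696 − 40544·661276 = 87353424, so m = 808828/734787.
Then b = (661276 − 40544·(808828/734787))/310258 = 1460410/734787.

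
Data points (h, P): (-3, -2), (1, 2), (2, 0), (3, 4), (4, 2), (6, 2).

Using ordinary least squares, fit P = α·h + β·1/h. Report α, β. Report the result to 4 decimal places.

AᵀA·[α, β]ᵀ = AᵀP reads: 75·α + 6·β = 40;  6·α + (25/16)·β = 29/6.
(Σh·h = 75, Σh·1/h = 6, Σ1/h·1/h = 25/16, Σh·P = 40, Σ1/h·P = 29/6.)
Δ = 75·(25/16) − 6² = 1299/16.
α = (40·(25/16) − 6·(29/6))/(1299/16) = 536/1299; β = (75·(29/6) − 6·40)/(1299/16) = 1960/1299.

α = 0.4126, β = 1.5089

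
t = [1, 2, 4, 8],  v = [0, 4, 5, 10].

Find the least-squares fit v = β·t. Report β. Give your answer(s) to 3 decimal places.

XᵀX·[β]ᵀ = Xᵀv reads: 85·β = 108.
(Σt·t = 85, Σt·v = 108.)
Hence β = 108 / 85 ≈ 1.27059.

β = 1.271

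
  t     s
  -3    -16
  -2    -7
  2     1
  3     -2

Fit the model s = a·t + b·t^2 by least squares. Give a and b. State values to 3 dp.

The normal system MᵀM·[a, b]ᵀ = Mᵀs is [[26, 0]; [0, 194]]·[a, b]ᵀ = [58, -186]ᵀ.
Eliminating b: 194·(row 1) − 0·(row 2) gives 5044·a = 194·58 − 0·(-186) = 11252, so a = 29/13.
Then b = ((-186) − 0·(29/13))/194 = -93/97.

a = 2.231, b = -0.959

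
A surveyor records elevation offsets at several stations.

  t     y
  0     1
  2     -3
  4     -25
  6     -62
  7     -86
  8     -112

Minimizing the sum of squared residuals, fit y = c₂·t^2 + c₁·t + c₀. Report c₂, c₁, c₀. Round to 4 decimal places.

Setting ∂/∂c₂ … = 0 gives: 8065·c₂ + 1143·c₁ + 169·c₀ = -14026;  1143·c₂ + 169·c₁ + 27·c₀ = -1976;  169·c₂ + 27·c₁ + 6·c₀ = -287.
Row-reducing yields c₂ = -12259/6404, c₁ = 32161/32020, c₀ = 12532/8005.

c₂ = -1.9143, c₁ = 1.0044, c₀ = 1.5655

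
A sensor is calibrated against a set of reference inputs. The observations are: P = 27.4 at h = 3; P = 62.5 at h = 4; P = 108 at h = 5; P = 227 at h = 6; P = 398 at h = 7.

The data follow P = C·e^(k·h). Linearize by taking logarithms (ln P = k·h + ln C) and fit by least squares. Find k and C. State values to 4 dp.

k = 0.6642, C = 4.0030

Let Y = ln P. Fitting Y = k·h + ln C by least squares:
XᵀX = [[135.0000, 25.0000]; [25.0000, 5]], rhs = [124.3378, 23.5392]ᵀ  (here Σh = 25.0000, Σ(h)² = 135.0000, Σln P = 23.5392, Σh·ln P = 124.3378).
Solving (det = 50.0000): k = 0.66416, ln C = 1.38705, so C = exp(1.38705) = 4.00302.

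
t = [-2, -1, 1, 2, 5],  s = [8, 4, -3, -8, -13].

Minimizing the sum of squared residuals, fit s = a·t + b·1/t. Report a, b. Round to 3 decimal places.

From the data, Σt·t = 35, Σt·1/t = 5, Σ1/t·1/t = 127/50.
Right-hand side: Σt·s = -104, Σ1/t·s = -88/5.
Normal equations: [[35, 5]; [5, 127/50]]·[a, b]ᵀ = [-104, -88/5]ᵀ.
Eliminating b: (127/50)·(row 1) − 5·(row 2) gives (639/10)·a = (127/50)·(-104) − 5·(-88/5) = -4404/25, so a = -2936/1065.
Then b = ((-88/5) − 5·(-2936/1065))/(127/50) = -320/213.

a = -2.757, b = -1.502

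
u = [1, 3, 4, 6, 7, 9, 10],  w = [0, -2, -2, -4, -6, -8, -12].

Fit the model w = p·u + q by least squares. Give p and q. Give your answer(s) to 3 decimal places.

Normal-equation sums: Σu·u = 292, Σu = 40, Σ1 = 7.
For Mᵀw: Σu·w = -272, Σw = -34.
MᵀM·[p, q]ᵀ = Mᵀw becomes [[292, 40]; [40, 7]]·[p, q]ᵀ = [-272, -34]ᵀ.
Δ = 292·7 − 40² = 444.
p = ((-272)·7 − 40·(-34))/444 = -136/111; q = (292·(-34) − 40·(-272))/444 = 238/111.

p = -1.225, q = 2.144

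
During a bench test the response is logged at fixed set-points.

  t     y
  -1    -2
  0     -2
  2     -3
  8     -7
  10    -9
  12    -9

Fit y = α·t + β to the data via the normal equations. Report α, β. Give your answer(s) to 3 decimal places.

α = -0.606, β = -2.201

With design matrix A, AᵀA = [[313, 31]; [31, 6]] and Aᵀy = [-258, -32]ᵀ.
det = 313·6 − 31² = 917.
α = ((-258)·6 − 31·(-32))/917 = -556/917; β = (313·(-32) − 31·(-258))/917 = -2018/917.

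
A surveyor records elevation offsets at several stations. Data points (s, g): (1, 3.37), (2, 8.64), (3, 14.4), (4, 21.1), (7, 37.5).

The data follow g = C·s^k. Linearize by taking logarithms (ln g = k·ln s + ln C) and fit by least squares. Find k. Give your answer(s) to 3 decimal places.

Taking logs, ln g = k·ln s + ln C, so regress ln g on ln s.
Σln s = 5.1240, Σ(ln s)² = 7.3958, Σln g = 12.7122, Σln s·ln g = 15.7048.
Equations: 7.3958·k + 5.1240·ln C = 15.7048;  5.1240·k + 5·ln C = 12.7122.
Δ = 7.3958·5 − (5.1240)² = 10.7239; k = (15.7048·5 − 5.1240·12.7122)/10.7239 = 1.24836, ln C = (7.3958·12.7122 − 5.1240·15.7048)/10.7239 = 1.26312.

k = 1.248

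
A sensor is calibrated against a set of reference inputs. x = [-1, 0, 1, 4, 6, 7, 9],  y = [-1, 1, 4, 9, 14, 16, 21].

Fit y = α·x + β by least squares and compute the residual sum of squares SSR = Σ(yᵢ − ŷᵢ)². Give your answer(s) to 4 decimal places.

Setting ∂/∂α … = 0 gives: 184·α + 26·β = 426;  26·α + 7·β = 64.
Δ = 184·7 − 26² = 612.
α = (426·7 − 26·64)/612 = 659/306; β = (184·64 − 26·426)/612 = 175/153.
Residuals: 1/102, -22/153, 215/306, -116/153, -10/153, -67/306, 145/306; SSR = 209/153.

SSR = 1.3660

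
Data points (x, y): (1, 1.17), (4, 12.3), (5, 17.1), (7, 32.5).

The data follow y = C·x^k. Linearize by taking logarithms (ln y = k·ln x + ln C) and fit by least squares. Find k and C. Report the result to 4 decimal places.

Let Y = ln y. Fitting Y = k·ln x + ln C by least squares:
XᵀX = [[8.2987, 4.9416]; [4.9416, 4]], rhs = [14.8225, 8.9869]ᵀ  (here Σln x = 4.9416, Σ(ln x)² = 8.2987, Σln y = 8.9869, Σln x·ln y = 14.8225).
Δ = 8.2987·4 − (4.9416)² = 8.7748; k = (14.8225·4 − 4.9416·8.9869)/8.7748 = 1.69576, ln C = (8.2987·8.9869 − 4.9416·14.8225)/8.7748 = 0.15177, so C = exp(0.15177) = 1.16389.

k = 1.6958, C = 1.1639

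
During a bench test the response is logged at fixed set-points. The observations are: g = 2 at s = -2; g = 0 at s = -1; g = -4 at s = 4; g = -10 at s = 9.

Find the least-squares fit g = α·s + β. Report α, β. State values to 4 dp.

Setting ∂/∂α … = 0 gives: 102·α + 10·β = -110;  10·α + 4·β = -12.
Eliminating β: 4·(row 1) − 10·(row 2) gives 308·α = 4·(-110) − 10·(-12) = -320, so α = -80/77.
Then β = ((-12) − 10·(-80/77))/4 = -31/77.

α = -1.0390, β = -0.4026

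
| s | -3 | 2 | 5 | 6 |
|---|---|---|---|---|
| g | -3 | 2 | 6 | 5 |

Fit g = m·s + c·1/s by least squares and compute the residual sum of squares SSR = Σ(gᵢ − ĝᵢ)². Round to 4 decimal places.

Compute the Gram sums: Σs·s = 74, Σs·1/s = 4, Σ1/s·1/s = 193/450.
Right-hand side: Σs·g = 73, Σ1/s·g = 121/30.
Eliminating c: (193/450)·(row 1) − 4·(row 2) gives (3541/225)·m = (193/450)·73 − 4·(121/30) = 6829/450, so m = 6829/7082.
Then c = ((121/30) − 4·(6829/7082))/(193/450) = 1455/3541.
Residuals: 211/7082, -949/7082, 7765/7082, -6049/7082; SSR = 6907/3541.

SSR = 1.9506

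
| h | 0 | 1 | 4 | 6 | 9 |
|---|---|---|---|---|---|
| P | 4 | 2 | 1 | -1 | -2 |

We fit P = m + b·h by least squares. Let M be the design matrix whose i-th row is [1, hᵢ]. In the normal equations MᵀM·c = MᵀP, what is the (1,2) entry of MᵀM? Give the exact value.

20

Row 1 ↔ basis 1, column 2 ↔ basis h, so (MᵀM)_{1,2} = Σᵢ h = (1)·(0) + (1)·(1) + (1)·(4) + (1)·(6) + (1)·(9) = 20.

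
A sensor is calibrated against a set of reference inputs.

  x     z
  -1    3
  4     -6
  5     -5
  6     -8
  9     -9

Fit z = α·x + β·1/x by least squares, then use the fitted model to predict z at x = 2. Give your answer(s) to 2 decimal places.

ẑ = -3.23

Sums needed: Σx·x = 159, Σx·1/x = 5, Σ1/x·1/x = 37021/32400.
Moment sums: Σx·z = -181, Σ1/x·z = -47/6.
So MᵀM·[α, β]ᵀ = Mᵀz: [[159, 5]; [5, 37021/32400]]·[α, β]ᵀ = [-181, -47/6]ᵀ.
det = 159·(37021/32400) − 5² = 1692113/10800.
α = ((-181)·(37021/32400) − 5·(-47/6))/(1692113/10800) = -5431801/5076339; β = (159·(-47/6) − 5·(-181))/(1692113/10800) = -3677400/1692113.
At x = 2: ẑ = (-5431801/5076339)·(2) + (-3677400/1692113)·(1/2) = -16379702/5076339.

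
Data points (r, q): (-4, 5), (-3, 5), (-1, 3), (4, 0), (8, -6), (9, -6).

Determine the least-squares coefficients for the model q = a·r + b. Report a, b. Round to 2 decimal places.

a = -0.90, b = 2.11

Compute the Gram sums: Σr·r = 187, Σr = 13, Σ1 = 6.
For Mᵀq: Σr·q = -140, Σq = 1.
Normal equations: [[187, 13]; [13, 6]]·[a, b]ᵀ = [-140, 1]ᵀ.
Δ = 187·6 − 13² = 953.
a = ((-140)·6 − 13·1)/953 = -853/953; b = (187·1 − 13·(-140))/953 = 2007/953.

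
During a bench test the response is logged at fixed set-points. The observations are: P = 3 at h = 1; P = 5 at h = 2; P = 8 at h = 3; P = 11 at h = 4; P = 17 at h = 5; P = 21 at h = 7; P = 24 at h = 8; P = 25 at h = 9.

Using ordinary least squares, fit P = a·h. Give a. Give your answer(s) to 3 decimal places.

Entries of XᵀX: Σh·h = 249.
Right-hand side: Σh·P = 730.
Hence a = 730 / 249 ≈ 2.93173.

a = 2.932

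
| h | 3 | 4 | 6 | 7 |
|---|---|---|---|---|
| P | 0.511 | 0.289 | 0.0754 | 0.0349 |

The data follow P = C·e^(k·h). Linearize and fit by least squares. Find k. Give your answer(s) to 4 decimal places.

Taking logs, ln P = k·h + ln C, so regress ln P on h.
Σh = 20.0000, Σ(h)² = 110.0000, Σln P = -7.8529, Σh·ln P = -45.9760.
Equations: 110.0000·k + 20.0000·ln C = -45.9760;  20.0000·k + 4·ln C = -7.8529.
Slope k = (n·Σh·ln P − Σh·Σln P)/(n·Σ(h)² − (Σh)²) = (4·-45.9760 − 20.0000·-7.8529)/40.0000 = -0.67114; ln C = (Σln P − k·Σh)/n = 1.39246.

k = -0.6711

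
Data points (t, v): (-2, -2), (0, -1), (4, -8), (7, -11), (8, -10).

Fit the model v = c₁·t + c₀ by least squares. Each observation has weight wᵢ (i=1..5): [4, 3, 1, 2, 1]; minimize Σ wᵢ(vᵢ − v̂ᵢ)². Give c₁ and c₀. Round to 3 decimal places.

With design matrix A, AᵀWA = [[194, 18]; [18, 11]] and AᵀWv = [-250, -51]ᵀ.
Δ = 194·11 − 18² = 1810.
c₁ = ((-250)·11 − 18·(-51))/1810 = -916/905; c₀ = (194·(-51) − 18·(-250))/1810 = -2697/905.

c₁ = -1.012, c₀ = -2.980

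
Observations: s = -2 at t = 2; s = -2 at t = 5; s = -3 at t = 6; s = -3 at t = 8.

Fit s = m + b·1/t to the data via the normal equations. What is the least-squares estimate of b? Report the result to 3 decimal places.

From the data, Σ1 = 4, Σ1/t = 119/120, Σ1/t·1/t = 4801/14400.
Moment sums: Σs = -10, Σ1/t·s = -91/40.
So MᵀM·[m, b]ᵀ = Mᵀs: [[4, 119/120]; [119/120, 4801/14400]]·[m, b]ᵀ = [-10, -91/40]ᵀ.
Δ = 4·(4801/14400) − (119/120)² = 1681/4800.
m = ((-10)·(4801/14400) − (119/120)·(-91/40))/(1681/4800) = -15523/5043; b = (4·(-91/40) − (119/120)·(-10))/(1681/4800) = 3920/1681.

b = 2.332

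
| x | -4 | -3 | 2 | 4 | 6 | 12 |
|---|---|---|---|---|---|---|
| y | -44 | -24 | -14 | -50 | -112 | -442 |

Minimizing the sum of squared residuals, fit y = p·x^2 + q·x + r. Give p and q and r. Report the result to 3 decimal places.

Entries of MᵀM: Σx^2·x^2 = 22641, Σx^2·x = 1925, Σx^2 = 225, Σx·x = 225, Σx = 17, Σ1 = 6.
Right-hand side: Σx^2·y = -69456, Σx·y = -5956, Σy = -686.
Normal equations: [[22641, 1925, 225]; [1925, 225, 17]; [225, 17, 6]]·[p, q, r]ᵀ = [-69456, -5956, -686]ᵀ.
Solving the 3×3 system (Gaussian elimination) gives p = -3850829/1280994, q = -342757/426998, r = 429604/640497.

p = -3.006, q = -0.803, r = 0.671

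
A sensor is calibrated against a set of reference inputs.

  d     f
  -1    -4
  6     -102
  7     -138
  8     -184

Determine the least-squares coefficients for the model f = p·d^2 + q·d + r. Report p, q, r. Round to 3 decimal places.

p = -3.021, q = 1.218, r = 0.218

Compute the Gram sums: Σd^2·d^2 = 7794, Σd^2·d = 1070, Σd^2 = 150, Σd·d = 150, Σd = 20, Σ1 = 4.
Right-hand side: Σd^2·f = -22214, Σd·f = -3046, Σf = -428.
Normal equations: [[7794, 1070, 150]; [1070, 150, 20]; [150, 20, 4]]·[p, q, r]ᵀ = [-22214, -3046, -428]ᵀ.
Solving the 3×3 system (Gaussian elimination) gives p = -1828/605, q = 3683/3025, r = 12/55.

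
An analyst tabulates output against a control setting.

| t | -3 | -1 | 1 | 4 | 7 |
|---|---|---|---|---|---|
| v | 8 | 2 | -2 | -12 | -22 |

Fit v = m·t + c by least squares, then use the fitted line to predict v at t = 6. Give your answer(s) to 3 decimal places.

From the data, Σt·t = 76, Σt = 8, Σ1 = 5.
Right-hand side: Σt·v = -230, Σv = -26.
MᵀM·[m, c]ᵀ = Mᵀv becomes [[76, 8]; [8, 5]]·[m, c]ᵀ = [-230, -26]ᵀ.
Determinant 76·5 − 8² = 316.
m = ((-230)·5 − 8·(-26))/316 = -471/158; c = (76·(-26) − 8·(-230))/316 = -34/79.
At t = 6: v̂ = (-471/158)·(6) + (-34/79)·(1) = -1447/79.

v̂ = -18.316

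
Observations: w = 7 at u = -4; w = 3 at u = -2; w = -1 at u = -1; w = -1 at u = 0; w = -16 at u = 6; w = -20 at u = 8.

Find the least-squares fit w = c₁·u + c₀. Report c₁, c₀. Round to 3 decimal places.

Compute the Gram sums: Σu·u = 121, Σu = 7, Σ1 = 6.
For Aᵀw: Σu·w = -289, Σw = -28.
Normal equations: [[121, 7]; [7, 6]]·[c₁, c₀]ᵀ = [-289, -28]ᵀ.
det = 121·6 − 7² = 677.
c₁ = ((-289)·6 − 7·(-28))/677 = -1538/677; c₀ = (121·(-28) − 7·(-289))/677 = -1365/677.

c₁ = -2.272, c₀ = -2.016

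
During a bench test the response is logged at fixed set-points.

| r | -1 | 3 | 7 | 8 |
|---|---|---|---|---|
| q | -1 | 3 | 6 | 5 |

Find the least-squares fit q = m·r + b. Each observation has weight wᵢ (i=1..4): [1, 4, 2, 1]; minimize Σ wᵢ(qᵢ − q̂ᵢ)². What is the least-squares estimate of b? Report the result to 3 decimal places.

b = 0.515

Normal-equation sums: Σwᵢ·r·r = 199, Σwᵢ·r = 33, Σwᵢ·1 = 8.
And Σwᵢ·r·q = 161, Σwᵢ·q = 28.
det = 199·8 − 33² = 503.
m = (161·8 − 33·28)/503 = 364/503; b = (199·28 − 33·161)/503 = 259/503.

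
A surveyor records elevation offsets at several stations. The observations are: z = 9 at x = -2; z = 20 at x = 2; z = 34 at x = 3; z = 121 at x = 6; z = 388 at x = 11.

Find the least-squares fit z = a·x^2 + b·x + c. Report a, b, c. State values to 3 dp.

a = 3.003, b = 2.058, c = 1.667

From the data, Σx^2·x^2 = 16050, Σx^2·x = 1574, Σx^2 = 174, Σx·x = 174, Σx = 20, Σ1 = 5.
Moment sums: Σx^2·z = 51726, Σx·z = 5118, Σz = 572.
So MᵀM·[a, b, c]ᵀ = Mᵀz: [[16050, 1574, 174]; [1574, 174, 20]; [174, 20, 5]]·[a, b, c]ᵀ = [51726, 5118, 572]ᵀ.
Inverting the 3×3 Gram matrix, [a, b, c]ᵀ = [158243/52696, 108429/52696, 6275/3764]ᵀ.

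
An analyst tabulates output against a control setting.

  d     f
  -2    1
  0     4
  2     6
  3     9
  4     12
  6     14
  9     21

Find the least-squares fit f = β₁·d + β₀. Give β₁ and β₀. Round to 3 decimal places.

Normal-equation sums: Σd·d = 150, Σd = 22, Σ1 = 7.
Right-hand side: Σd·f = 358, Σf = 67.
XᵀX·[β₁, β₀]ᵀ = Xᵀf becomes [[150, 22]; [22, 7]]·[β₁, β₀]ᵀ = [358, 67]ᵀ.
det = 150·7 − 22² = 566.
β₁ = (358·7 − 22·67)/566 = 516/283; β₀ = (150·67 − 22·358)/566 = 1087/283.

β₁ = 1.823, β₀ = 3.841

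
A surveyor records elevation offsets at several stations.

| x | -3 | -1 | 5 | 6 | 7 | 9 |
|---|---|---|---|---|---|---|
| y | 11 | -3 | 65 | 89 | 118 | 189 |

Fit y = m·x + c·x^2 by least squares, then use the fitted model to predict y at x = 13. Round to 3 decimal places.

Entries of AᵀA: Σx·x = 201, Σx·x^2 = 1385, Σx^2·x^2 = 10965.
Moment sums: Σx·y = 3356, Σx^2·y = 26016.
det = 201·10965 − 1385² = 285740.
m = (3356·10965 − 1385·26016)/285740 = 38319/14287; c = (201·26016 − 1385·3356)/285740 = 145289/71435.
At x = 13: ŷ = (38319/14287)·(13) + (145289/71435)·(169) = 2080352/5495.

ŷ = 378.590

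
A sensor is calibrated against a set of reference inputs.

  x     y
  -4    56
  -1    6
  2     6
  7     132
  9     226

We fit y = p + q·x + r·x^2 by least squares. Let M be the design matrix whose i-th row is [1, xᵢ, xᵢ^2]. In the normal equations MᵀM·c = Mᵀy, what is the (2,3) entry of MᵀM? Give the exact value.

Row 2 ↔ basis x, column 3 ↔ basis x^2, so (MᵀM)_{2,3} = Σᵢ (x)·(x^2) = (-4)·(16) + (-1)·(1) + (2)·(4) + (7)·(49) + (9)·(81) = 1015.

1015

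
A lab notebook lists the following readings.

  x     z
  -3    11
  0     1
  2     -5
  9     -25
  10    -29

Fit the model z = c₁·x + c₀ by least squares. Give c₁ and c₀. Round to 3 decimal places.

c₁ = -3.009, c₀ = 1.433

From the data, Σx·x = 194, Σx = 18, Σ1 = 5.
For Mᵀz: Σx·z = -558, Σz = -47.
MᵀM·[c₁, c₀]ᵀ = Mᵀz becomes [[194, 18]; [18, 5]]·[c₁, c₀]ᵀ = [-558, -47]ᵀ.
Eliminating c₀: 5·(row 1) − 18·(row 2) gives 646·c₁ = 5·(-558) − 18·(-47) = -1944, so c₁ = -972/323.
Then c₀ = ((-47) − 18·(-972/323))/5 = 463/323.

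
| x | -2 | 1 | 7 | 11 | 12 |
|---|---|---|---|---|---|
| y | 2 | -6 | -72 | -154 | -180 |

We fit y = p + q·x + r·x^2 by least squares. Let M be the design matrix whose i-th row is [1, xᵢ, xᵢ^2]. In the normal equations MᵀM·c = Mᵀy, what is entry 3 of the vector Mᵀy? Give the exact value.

Entry 3 ↔ basis x^2, so (Mᵀy)_{3} = Σᵢ (x^2)·yᵢ = (4)·(2) + (1)·(-6) + (49)·(-72) + (121)·(-154) + (144)·(-180) = -48080.

-48080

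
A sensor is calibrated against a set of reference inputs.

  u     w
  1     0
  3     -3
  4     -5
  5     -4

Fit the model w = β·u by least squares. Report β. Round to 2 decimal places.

β = -0.96

Entries of XᵀX: Σu·u = 51.
Right-hand side: Σu·w = -49.
Normal equations: [[51]]·[β]ᵀ = [-49]ᵀ.
Hence β = -49 / 51 ≈ -0.960784.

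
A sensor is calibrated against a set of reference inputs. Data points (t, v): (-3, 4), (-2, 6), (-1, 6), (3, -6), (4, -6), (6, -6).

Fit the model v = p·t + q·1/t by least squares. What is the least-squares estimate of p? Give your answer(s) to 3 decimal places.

p = -0.982

With design matrix M, MᵀM = [[75, 6]; [6, 25/16]] and Mᵀv = [-108, -89/6]ᵀ.
det = 75·(25/16) − 6² = 1299/16.
p = ((-108)·(25/16) − 6·(-89/6))/(1299/16) = -1276/1299; q = (75·(-89/6) − 6·(-108))/(1299/16) = -7432/1299.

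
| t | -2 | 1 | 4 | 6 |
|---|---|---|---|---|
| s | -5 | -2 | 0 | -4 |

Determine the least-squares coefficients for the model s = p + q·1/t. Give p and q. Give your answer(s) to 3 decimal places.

Forming AᵀA = [[4, 11/12]; [11/12, 193/144]] and Aᵀs = [-11, -1/6]ᵀ gives AᵀA·[p, q]ᵀ = Aᵀs.
Δ = 4·(193/144) − (11/12)² = 217/48.
p = ((-11)·(193/144) − (11/12)·(-1/6))/(217/48) = -2101/651; q = (4·(-1/6) − (11/12)·(-11))/(217/48) = 452/217.

p = -3.227, q = 2.083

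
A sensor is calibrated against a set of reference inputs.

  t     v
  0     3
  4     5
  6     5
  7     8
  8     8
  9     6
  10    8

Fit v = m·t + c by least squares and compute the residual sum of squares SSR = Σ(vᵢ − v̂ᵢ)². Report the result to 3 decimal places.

SSR = 6.486

Sums needed: Σt·t = 346, Σt = 44, Σ1 = 7.
For Mᵀv: Σt·v = 304, Σv = 43.
So MᵀM·[m, c]ᵀ = Mᵀv: [[346, 44]; [44, 7]]·[m, c]ᵀ = [304, 43]ᵀ.
Δ = 346·7 − 44² = 486.
m = (304·7 − 44·43)/486 = 118/243; c = (346·43 − 44·304)/486 = 751/243.
Residuals: -22/243, -8/243, -244/243, 367/243, 83/81, -355/243, 13/243; SSR = 1576/243.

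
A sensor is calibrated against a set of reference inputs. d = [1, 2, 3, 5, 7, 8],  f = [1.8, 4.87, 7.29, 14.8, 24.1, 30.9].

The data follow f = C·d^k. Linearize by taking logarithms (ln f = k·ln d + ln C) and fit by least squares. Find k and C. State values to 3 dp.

Linearized form: ln f = k·ln d + ln C. From the 6 transformed points,
Σln d = 7.4265, Σ(ln d)² = 12.3883, Σln f = 13.4650, Σln d·ln f = 20.9429.
Equations: 12.3883·k + 7.4265·ln C = 20.9429;  7.4265·k + 6·ln C = 13.4650.
Solving (det = 19.1764): k = 1.33806, ln C = 0.58797, so C = exp(0.58797) = 1.80033.

k = 1.338, C = 1.800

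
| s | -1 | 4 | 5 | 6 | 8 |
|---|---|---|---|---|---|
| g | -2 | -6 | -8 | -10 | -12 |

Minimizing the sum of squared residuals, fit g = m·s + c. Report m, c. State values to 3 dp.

m = -1.124, c = -2.655

The normal system XᵀX·[m, c]ᵀ = Xᵀg is [[142, 22]; [22, 5]]·[m, c]ᵀ = [-218, -38]ᵀ.
Eliminating c: 5·(row 1) − 22·(row 2) gives 226·m = 5·(-218) − 22·(-38) = -254, so m = -127/113.
Then c = ((-38) − 22·(-127/113))/5 = -300/113.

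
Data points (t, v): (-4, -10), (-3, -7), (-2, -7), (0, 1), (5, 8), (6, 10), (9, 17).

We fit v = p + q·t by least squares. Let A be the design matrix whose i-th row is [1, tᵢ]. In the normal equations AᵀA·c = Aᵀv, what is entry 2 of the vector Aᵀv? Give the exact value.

328

Entry 2 ↔ basis t, so (Aᵀv)_{2} = Σᵢ (t)·vᵢ = (-4)·(-10) + (-3)·(-7) + (-2)·(-7) + (0)·(1) + (5)·(8) + (6)·(10) + (9)·(17) = 328.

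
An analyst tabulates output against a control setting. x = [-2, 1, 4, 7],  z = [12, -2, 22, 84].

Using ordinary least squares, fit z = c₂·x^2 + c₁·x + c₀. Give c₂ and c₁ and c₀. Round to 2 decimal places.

c₂ = 2.11, c₁ = -2.56, c₀ = -1.56

Entries of AᵀA: Σx^2·x^2 = 2674, Σx^2·x = 400, Σx^2 = 70, Σx·x = 70, Σx = 10, Σ1 = 4.
Moment sums: Σx^2·z = 4514, Σx·z = 650, Σz = 116.
So AᵀA·[c₂, c₁, c₀]ᵀ = Aᵀz: [[2674, 400, 70]; [400, 70, 10]; [70, 10, 4]]·[c₂, c₁, c₀]ᵀ = [4514, 650, 116]ᵀ.
Row-reducing yields c₂ = 19/9, c₁ = -23/9, c₀ = -14/9.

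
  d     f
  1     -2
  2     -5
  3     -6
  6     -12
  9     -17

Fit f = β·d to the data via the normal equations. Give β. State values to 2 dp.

Normal-equation sums: Σd·d = 131.
For Mᵀf: Σd·f = -255.
Hence β = -255 / 131 ≈ -1.94656.

β = -1.95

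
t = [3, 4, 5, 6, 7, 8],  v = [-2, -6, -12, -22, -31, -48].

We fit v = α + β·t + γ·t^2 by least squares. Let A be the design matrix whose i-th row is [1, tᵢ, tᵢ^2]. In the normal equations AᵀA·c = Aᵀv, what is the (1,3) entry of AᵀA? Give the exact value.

Row 1 ↔ basis 1, column 3 ↔ basis t^2, so (AᵀA)_{1,3} = Σᵢ t^2 = (1)·(9) + (1)·(16) + (1)·(25) + (1)·(36) + (1)·(49) + (1)·(64) = 199.

199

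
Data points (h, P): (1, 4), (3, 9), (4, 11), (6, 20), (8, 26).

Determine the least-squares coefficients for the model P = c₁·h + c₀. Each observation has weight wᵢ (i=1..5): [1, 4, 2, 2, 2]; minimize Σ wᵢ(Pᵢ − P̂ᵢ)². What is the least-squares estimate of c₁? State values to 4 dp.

Normal-equation sums: Σwᵢ·h·h = 269, Σwᵢ·h = 49, Σwᵢ·1 = 11.
For XᵀWP: Σwᵢ·h·P = 856, Σwᵢ·P = 154.
So XᵀWX·[c₁, c₀]ᵀ = XᵀWP: [[269, 49]; [49, 11]]·[c₁, c₀]ᵀ = [856, 154]ᵀ.
Determinant 269·11 − 49² = 558.
c₁ = (856·11 − 49·154)/558 = 935/279; c₀ = (269·154 − 49·856)/558 = -259/279.

c₁ = 3.3513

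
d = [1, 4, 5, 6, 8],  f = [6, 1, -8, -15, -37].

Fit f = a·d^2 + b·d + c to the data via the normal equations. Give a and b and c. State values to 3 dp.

The normal equations are: 6274·a + 918·b + 142·c = -3086;  918·a + 142·b + 24·c = -416;  142·a + 24·b + 5·c = -53.
(Σd^2·d^2 = 6274, Σd^2·d = 918, Σd^2 = 142, Σd·d = 142, Σd = 24, Σ1 = 5, Σd^2·f = -3086, Σd·f = -416, Σf = -53.)
Solving the 3×3 system (Gaussian elimination) gives a = -1301/1306, b = 3601/1306, c = 2910/653.

a = -0.996, b = 2.757, c = 4.456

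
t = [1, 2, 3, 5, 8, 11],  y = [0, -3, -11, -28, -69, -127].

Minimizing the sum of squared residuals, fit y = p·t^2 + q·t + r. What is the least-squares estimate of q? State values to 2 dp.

q = -1.48

Sums needed: Σt^2·t^2 = 19460, Σt^2·t = 2004, Σt^2 = 224, Σt·t = 224, Σt = 30, Σ1 = 6.
Moment sums: Σt^2·y = -20594, Σt·y = -2128, Σy = -238.
Row-reducing yields p = -27937/29810, q = -22064/14905, r = 3689/1355.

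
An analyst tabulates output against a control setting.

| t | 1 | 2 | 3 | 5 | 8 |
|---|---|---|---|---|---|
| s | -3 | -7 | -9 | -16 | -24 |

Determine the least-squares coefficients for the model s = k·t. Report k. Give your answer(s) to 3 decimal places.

Entries of MᵀM: Σt·t = 103.
Right-hand side: Σt·s = -316.
Normal equations: [[103]]·[k]ᵀ = [-316]ᵀ.
k = (-316)/103 = -3.06796.

k = -3.068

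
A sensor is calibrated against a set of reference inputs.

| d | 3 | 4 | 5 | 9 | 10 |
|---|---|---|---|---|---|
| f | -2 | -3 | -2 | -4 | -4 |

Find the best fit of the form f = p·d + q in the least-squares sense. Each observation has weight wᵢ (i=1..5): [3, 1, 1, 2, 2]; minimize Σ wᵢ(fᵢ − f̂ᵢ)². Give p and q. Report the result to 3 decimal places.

Setting ∂/∂p … = 0 gives: 430·p + 56·q = -192;  56·p + 9·q = -27.
(Σwᵢ·d·d = 430, Σwᵢ·d = 56, Σwᵢ·1 = 9, Σwᵢ·d·f = -192, Σwᵢ·f = -27.)
det = 430·9 − 56² = 734.
p = ((-192)·9 − 56·(-27))/734 = -108/367; q = (430·(-27) − 56·(-192))/734 = -429/367.

p = -0.294, q = -1.169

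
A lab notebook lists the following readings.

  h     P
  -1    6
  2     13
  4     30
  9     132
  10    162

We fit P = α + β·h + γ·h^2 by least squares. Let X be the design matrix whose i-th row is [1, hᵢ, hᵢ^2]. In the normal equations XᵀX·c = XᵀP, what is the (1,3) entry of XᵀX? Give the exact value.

202

Row 1 ↔ basis 1, column 3 ↔ basis h^2, so (XᵀX)_{1,3} = Σᵢ h^2 = (1)·(1) + (1)·(4) + (1)·(16) + (1)·(81) + (1)·(100) = 202.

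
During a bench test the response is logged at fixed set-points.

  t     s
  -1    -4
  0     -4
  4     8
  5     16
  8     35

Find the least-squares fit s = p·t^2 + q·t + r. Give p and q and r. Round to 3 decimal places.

p = 0.422, q = 1.468, r = -3.450

Forming XᵀX = [[4978, 700, 106]; [700, 106, 16]; [106, 16, 5]] and Xᵀs = [2764, 396, 51]ᵀ gives XᵀX·[p, q, r]ᵀ = Xᵀs.
Inverting the 3×3 Gram matrix, [p, q, r]ᵀ = [541/1281, 1880/1281, -1473/427]ᵀ.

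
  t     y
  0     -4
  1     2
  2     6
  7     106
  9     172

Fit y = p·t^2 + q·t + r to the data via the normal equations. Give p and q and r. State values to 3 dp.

p = 1.990, q = 1.622, r = -3.504

From the data, Σt^2·t^2 = 8979, Σt^2·t = 1081, Σt^2 = 135, Σt·t = 135, Σt = 19, Σ1 = 5.
Moment sums: Σt^2·y = 19152, Σt·y = 2304, Σy = 282.
Normal equations: [[8979, 1081, 135]; [1081, 135, 19]; [135, 19, 5]]·[p, q, r]ᵀ = [19152, 2304, 282]ᵀ.
Solving the 3×3 system (Gaussian elimination) gives p = 30729/15439, q = 25047/15439, r = -54102/15439.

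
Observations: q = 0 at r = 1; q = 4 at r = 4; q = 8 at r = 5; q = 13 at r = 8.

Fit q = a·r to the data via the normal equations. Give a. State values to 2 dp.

Sums needed: Σr·r = 106.
And Σr·q = 160.
AᵀA·[a]ᵀ = Aᵀq becomes [[106]]·[a]ᵀ = [160]ᵀ.
Hence a = 160 / 106 ≈ 1.50943.

a = 1.51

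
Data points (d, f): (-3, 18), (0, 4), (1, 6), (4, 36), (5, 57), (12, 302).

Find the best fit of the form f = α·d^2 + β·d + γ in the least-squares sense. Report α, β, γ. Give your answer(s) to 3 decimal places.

The normal equations are: 21699·α + 1891·β + 195·γ = 45657;  1891·α + 195·β + 19·γ = 4005;  195·α + 19·β + 6·γ = 423.
(Σd^2·d^2 = 21699, Σd^2·d = 1891, Σd^2 = 195, Σd·d = 195, Σd = 19, Σ1 = 6, Σd^2·f = 45657, Σd·f = 4005, Σf = 423.)
Row-reducing yields α = 90795/44944, β = 30933/44944, γ = 7485/2809.

α = 2.020, β = 0.688, γ = 2.665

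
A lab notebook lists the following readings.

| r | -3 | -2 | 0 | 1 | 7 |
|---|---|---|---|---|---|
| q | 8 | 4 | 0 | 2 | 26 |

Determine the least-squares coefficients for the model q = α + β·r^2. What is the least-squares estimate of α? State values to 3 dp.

With design matrix M, MᵀM = [[5, 63]; [63, 2499]] and Mᵀq = [40, 1364]ᵀ.
Eliminating β: 2499·(row 1) − 63·(row 2) gives 8526·α = 2499·40 − 63·1364 = 14028, so α = 334/203.
Then β = (1364 − 63·(334/203))/2499 = 2150/4263.

α = 1.645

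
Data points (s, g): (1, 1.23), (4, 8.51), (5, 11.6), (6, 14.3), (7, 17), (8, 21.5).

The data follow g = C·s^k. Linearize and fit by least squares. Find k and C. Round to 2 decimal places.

k = 1.37, C = 1.25

Taking logs, ln g = k·ln s + ln C, so regress ln g on ln s.
XᵀX = [[15.8331, 8.8128]; [8.8128, 6]], rhs = [23.5727, 13.3608]ᵀ  (here Σln s = 8.8128, Σ(ln s)² = 15.8331, Σln g = 13.3608, Σln s·ln g = 23.5727).
Solving (det = 17.3327): k = 1.36676, ln C = 0.21929, so C = exp(0.21929) = 1.24519.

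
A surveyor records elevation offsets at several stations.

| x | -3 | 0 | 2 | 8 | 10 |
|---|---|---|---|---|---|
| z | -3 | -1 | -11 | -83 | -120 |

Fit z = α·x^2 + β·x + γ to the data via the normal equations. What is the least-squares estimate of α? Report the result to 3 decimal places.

With design matrix M, MᵀM = [[14193, 1493, 177]; [1493, 177, 17]; [177, 17, 5]] and Mᵀz = [-17383, -1877, -218]ᵀ.
Solving the 3×3 system (Gaussian elimination) gives α = -24989/26908, β = -69563/26908, γ = -13016/6727.

α = -0.929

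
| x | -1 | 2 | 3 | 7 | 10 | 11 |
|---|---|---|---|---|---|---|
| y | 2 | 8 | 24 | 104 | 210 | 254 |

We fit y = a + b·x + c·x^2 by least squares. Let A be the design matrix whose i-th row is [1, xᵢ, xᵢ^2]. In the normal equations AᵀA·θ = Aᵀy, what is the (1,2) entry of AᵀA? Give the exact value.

Row 1 ↔ basis 1, column 2 ↔ basis x, so (AᵀA)_{1,2} = Σᵢ x = (1)·(-1) + (1)·(2) + (1)·(3) + (1)·(7) + (1)·(10) + (1)·(11) = 32.

32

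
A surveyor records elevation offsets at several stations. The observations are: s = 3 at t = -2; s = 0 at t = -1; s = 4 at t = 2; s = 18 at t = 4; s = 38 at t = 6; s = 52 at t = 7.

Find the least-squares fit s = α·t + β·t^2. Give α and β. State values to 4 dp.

The normal system MᵀM·[α, β]ᵀ = Mᵀs is [[110, 622]; [622, 3986]]·[α, β]ᵀ = [666, 4232]ᵀ.
Eliminating β: 3986·(row 1) − 622·(row 2) gives 51576·α = 3986·666 − 622·4232 = 22372, so α = 799/1842.
Then β = (4232 − 622·(799/1842))/3986 = 1831/1842.

α = 0.4338, β = 0.9940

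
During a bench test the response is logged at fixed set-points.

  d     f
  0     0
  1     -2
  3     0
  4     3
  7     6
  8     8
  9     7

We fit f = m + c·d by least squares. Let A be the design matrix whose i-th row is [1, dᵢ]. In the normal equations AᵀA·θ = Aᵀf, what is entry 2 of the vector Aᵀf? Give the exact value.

179

Entry 2 ↔ basis d, so (Aᵀf)_{2} = Σᵢ (d)·fᵢ = (0)·(0) + (1)·(-2) + (3)·(0) + (4)·(3) + (7)·(6) + (8)·(8) + (9)·(7) = 179.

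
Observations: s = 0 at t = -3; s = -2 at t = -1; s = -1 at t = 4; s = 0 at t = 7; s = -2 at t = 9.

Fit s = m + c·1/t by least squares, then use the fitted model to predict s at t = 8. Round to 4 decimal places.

Forming XᵀX = [[5, -209/252]; [-209/252, 76609/63504]] and Xᵀs = [-5, 55/36]ᵀ gives XᵀX·[m, c]ᵀ = Xᵀs.
det = 5·(76609/63504) − (-209/252)² = 84841/15876.
m = ((-5)·(76609/63504) − (-209/252)·(55/36))/(84841/15876) = -75645/84841; c = (5·(55/36) − (-209/252)·(-5))/(84841/15876) = 55440/84841.
At t = 8: ŝ = (-75645/84841)·(1) + (55440/84841)·(1/8) = -68715/84841.

ŝ = -0.8099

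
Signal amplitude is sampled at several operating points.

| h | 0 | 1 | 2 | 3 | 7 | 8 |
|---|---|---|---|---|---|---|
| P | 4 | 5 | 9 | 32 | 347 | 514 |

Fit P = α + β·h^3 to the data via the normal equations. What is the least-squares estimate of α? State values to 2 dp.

Compute the Gram sums: Σ1 = 6, Σh^3 = 891, Σh^3·h^3 = 380587.
Moment sums: ΣP = 911, Σh^3·P = 383130.
MᵀM·[α, β]ᵀ = MᵀP becomes [[6, 891]; [891, 380587]]·[α, β]ᵀ = [911, 383130]ᵀ.
Eliminating β: 380587·(row 1) − 891·(row 2) gives 1489641·α = 380587·911 − 891·383130 = 5345927, so α = 5345927/1489641.
Then β = (383130 − 891·(5345927/1489641))/380587 = 495693/496547.

α = 3.59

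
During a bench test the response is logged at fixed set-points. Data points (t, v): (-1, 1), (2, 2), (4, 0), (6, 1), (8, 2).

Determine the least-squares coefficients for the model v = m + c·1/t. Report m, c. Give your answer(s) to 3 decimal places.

The normal equations are: 5·m + (1/24)·c = 6;  (1/24)·m + (781/576)·c = 5/12.
(Σ1 = 5, Σ1/t = 1/24, Σ1/t·1/t = 781/576, Σv = 6, Σ1/t·v = 5/12.)
Eliminating c: (781/576)·(row 1) − (1/24)·(row 2) gives (61/9)·m = (781/576)·6 − (1/24)·(5/12) = 1169/144, so m = 1169/976.
Then c = ((5/12) − (1/24)·(1169/976))/(781/576) = 33/122.

m = 1.198, c = 0.270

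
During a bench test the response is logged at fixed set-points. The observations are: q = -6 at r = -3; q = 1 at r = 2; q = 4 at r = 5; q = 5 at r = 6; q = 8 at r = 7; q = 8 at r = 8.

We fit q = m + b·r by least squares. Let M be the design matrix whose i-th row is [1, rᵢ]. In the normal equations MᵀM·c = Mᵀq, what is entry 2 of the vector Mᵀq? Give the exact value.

190

Entry 2 ↔ basis r, so (Mᵀq)_{2} = Σᵢ (r)·qᵢ = (-3)·(-6) + (2)·(1) + (5)·(4) + (6)·(5) + (7)·(8) + (8)·(8) = 190.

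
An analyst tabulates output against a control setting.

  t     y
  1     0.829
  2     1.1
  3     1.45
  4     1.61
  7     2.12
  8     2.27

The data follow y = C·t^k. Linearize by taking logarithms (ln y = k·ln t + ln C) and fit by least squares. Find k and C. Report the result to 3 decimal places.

Let Y = ln y. Fitting Y = k·ln t + ln C by least squares:
AᵀA = [[11.7199, 7.2034]; [7.2034, 6]], rhs = [4.3013, 2.3268]ᵀ  (here Σln t = 7.2034, Σ(ln t)² = 11.7199, Σln y = 2.3268, Σln t·ln y = 4.3013).
Solving (det = 18.4301): k = 0.49090, ln C = -0.20157, so C = exp(-0.20157) = 0.81745.

k = 0.491, C = 0.817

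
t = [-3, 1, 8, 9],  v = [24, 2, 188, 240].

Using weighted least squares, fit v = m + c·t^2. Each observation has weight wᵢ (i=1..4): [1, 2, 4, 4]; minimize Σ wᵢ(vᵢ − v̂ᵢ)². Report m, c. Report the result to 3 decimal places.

The normal equations are: 11·m + 591·c = 1740;  591·m + 42711·c = 126108.
(Σwᵢ·1 = 11, Σwᵢ·t^2 = 591, Σwᵢ·t^2·t^2 = 42711, Σwᵢ·v = 1740, Σwᵢ·t^2·v = 126108.)
Δ = 11·42711 − 591² = 120540.
m = (1740·42711 − 591·126108)/120540 = -2532/1435; c = (11·126108 − 591·1740)/120540 = 4272/1435.

m = -1.764, c = 2.977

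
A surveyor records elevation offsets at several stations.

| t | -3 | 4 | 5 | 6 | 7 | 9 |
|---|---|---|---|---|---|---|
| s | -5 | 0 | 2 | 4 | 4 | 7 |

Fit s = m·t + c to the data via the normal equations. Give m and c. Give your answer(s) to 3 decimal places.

Forming AᵀA = [[216, 28]; [28, 6]] and Aᵀs = [140, 12]ᵀ gives AᵀA·[m, c]ᵀ = Aᵀs.
Δ = 216·6 − 28² = 512.
m = (140·6 − 28·12)/512 = 63/64; c = (216·12 − 28·140)/512 = -83/32.

m = 0.984, c = -2.594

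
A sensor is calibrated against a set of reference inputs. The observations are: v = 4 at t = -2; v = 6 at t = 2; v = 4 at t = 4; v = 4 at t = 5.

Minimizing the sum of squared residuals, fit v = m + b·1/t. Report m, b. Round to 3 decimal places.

Sums needed: Σ1 = 4, Σ1/t = 9/20, Σ1/t·1/t = 241/400.
For Aᵀv: Σv = 18, Σ1/t·v = 14/5.
So AᵀA·[m, b]ᵀ = Aᵀv: [[4, 9/20]; [9/20, 241/400]]·[m, b]ᵀ = [18, 14/5]ᵀ.
Determinant 4·(241/400) − (9/20)² = 883/400.
m = (18·(241/400) − (9/20)·(14/5))/(883/400) = 3834/883; b = (4·(14/5) − (9/20)·18)/(883/400) = 1240/883.

m = 4.342, b = 1.404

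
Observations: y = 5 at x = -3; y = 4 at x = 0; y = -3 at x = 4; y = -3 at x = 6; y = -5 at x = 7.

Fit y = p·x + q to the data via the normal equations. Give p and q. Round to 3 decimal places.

Entries of AᵀA: Σx·x = 110, Σx = 14, Σ1 = 5.
Moment sums: Σx·y = -80, Σy = -2.
Normal equations: [[110, 14]; [14, 5]]·[p, q]ᵀ = [-80, -2]ᵀ.
det = 110·5 − 14² = 354.
p = ((-80)·5 − 14·(-2))/354 = -62/59; q = (110·(-2) − 14·(-80))/354 = 150/59.

p = -1.051, q = 2.542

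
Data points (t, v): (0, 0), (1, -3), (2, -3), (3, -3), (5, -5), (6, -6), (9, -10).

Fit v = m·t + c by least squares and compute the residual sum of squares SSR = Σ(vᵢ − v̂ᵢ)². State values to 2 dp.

SSR = 3.66

Normal-equation sums: Σt·t = 156, Σt = 26, Σ1 = 7.
Moment sums: Σt·v = -169, Σv = -30.
Normal equations: [[156, 26]; [26, 7]]·[m, c]ᵀ = [-169, -30]ᵀ.
Eliminating c: 7·(row 1) − 26·(row 2) gives 416·m = 7·(-169) − 26·(-30) = -403, so m = -31/32.
Then c = ((-30) − 26·(-31/32))/7 = -11/16.
Residuals: 11/16, -43/32, -3/8, 19/32, 17/32, 1/2, -19/32; SSR = 117/32.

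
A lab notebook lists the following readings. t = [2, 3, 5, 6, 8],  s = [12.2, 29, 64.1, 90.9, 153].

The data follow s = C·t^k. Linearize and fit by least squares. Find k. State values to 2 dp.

With ln sᵢ as the transformed response and ln tᵢ as the regressor:
Over the data: Σln t = 7.2724, Σ(ln t)² = 11.8122, Σln s = 19.5694, Σln t·ln s = 30.6701.
Normal system: [[11.8122, 7.2724]; [7.2724, 5]]·[k, ln C]ᵀ = [30.6701, 19.5694]ᵀ.
Δ = 11.8122·5 − (7.2724)² = 6.1731; k = (30.6701·5 − 7.2724·19.5694)/6.1731 = 1.78747, ln C = (11.8122·19.5694 − 7.2724·30.6701)/6.1731 = 1.31403.

k = 1.79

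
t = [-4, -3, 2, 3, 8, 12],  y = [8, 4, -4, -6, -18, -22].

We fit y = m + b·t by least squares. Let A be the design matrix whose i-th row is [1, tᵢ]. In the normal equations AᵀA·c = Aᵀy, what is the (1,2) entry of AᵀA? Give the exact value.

18

Row 1 ↔ basis 1, column 2 ↔ basis t, so (AᵀA)_{1,2} = Σᵢ t = (1)·(-4) + (1)·(-3) + (1)·(2) + (1)·(3) + (1)·(8) + (1)·(12) = 18.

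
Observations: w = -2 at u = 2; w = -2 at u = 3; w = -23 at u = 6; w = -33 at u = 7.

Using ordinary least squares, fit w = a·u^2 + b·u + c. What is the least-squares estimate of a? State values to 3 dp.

From the data, Σu^2·u^2 = 3794, Σu^2·u = 594, Σu^2 = 98, Σu·u = 98, Σu = 18, Σ1 = 4.
Right-hand side: Σu^2·w = -2471, Σu·w = -379, Σw = -60.
Normal equations: [[3794, 594, 98]; [594, 98, 18]; [98, 18, 4]]·[a, b, c]ᵀ = [-2471, -379, -60]ᵀ.
Solving the 3×3 system (Gaussian elimination) gives a = -5/4, b = 329/68, c = -209/34.

a = -1.250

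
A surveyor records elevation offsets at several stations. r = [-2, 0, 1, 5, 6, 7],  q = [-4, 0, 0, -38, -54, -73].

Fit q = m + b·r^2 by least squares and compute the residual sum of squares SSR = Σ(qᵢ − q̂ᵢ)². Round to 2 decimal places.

SSR = 3.74

Normal-equation sums: Σ1 = 6, Σr^2 = 115, Σr^2·r^2 = 4339.
Right-hand side: Σq = -169, Σr^2·q = -6487.
Eliminating b: 4339·(row 1) − 115·(row 2) gives 12809·m = 4339·(-169) − 115·(-6487) = 12714, so m = 12714/12809.
Then b = ((-6487) − 115·(12714/12809))/4339 = -19487/12809.
Residuals: 13998/12809, -12714/12809, 6773/12809, -12281/12809, -2868/12809, 7092/12809; SSR = 47842/12809.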